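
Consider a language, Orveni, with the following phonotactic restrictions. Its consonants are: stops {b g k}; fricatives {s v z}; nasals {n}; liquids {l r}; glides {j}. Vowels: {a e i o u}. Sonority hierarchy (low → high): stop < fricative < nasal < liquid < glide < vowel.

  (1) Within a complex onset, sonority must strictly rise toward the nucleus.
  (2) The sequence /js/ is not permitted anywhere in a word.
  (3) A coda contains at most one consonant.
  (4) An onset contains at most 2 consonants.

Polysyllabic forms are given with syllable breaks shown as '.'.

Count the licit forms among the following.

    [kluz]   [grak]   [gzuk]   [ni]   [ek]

[kluz] — σ1 onset /kl/ (1→4 rises), coda /z/ ok → licit
[grak] — σ1 onset /gr/ (1→4 rises), coda /k/ ok → licit
[gzuk] — σ1 onset /gz/ (1→2 rises), coda /k/ ok → licit
[ni] — σ1 onset /n/, coda /∅/ ok → licit
[ek] — σ1 onset /∅/, coda /k/ ok → licit
Licit: [kluz], [grak], [gzuk], [ni], [ek] → 5.

5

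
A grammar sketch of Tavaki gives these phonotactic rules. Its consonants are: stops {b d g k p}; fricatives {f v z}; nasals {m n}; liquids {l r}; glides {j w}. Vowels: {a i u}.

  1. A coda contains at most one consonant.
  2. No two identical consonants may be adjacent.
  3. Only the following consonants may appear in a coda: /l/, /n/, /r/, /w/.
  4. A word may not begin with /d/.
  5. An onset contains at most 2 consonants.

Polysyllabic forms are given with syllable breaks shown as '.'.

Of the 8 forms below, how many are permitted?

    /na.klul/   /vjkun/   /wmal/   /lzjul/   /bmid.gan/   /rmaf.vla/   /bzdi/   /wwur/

2

/na.klul/ — σ1 onset /n/, coda /∅/ ok; σ2 onset /kl/ (2C), coda /l/ ok → permitted
/vjkun/ — violates constraint 5: syllable 1 onset /vjk/ has 3 consonants (> 2) → not permitted
/wmal/ — σ1 onset /wm/ (2C), coda /l/ ok → permitted
/lzjul/ — violates constraint 5: syllable 1 onset /lzj/ has 3 consonants (> 2) → not permitted
/bmid.gan/ — violates constraint 3: syllable 1 coda contains /d/, which is not a licensed coda consonant → not permitted
/rmaf.vla/ — violates constraint 3: syllable 1 coda contains /f/, which is not a licensed coda consonant → not permitted
/bzdi/ — violates constraint 5: syllable 1 onset /bzd/ has 3 consonants (> 2) → not permitted
/wwur/ — violates constraint 2: adjacent identical consonants /ww/ → not permitted
Permitted: /na.klul/, /wmal/ → 2.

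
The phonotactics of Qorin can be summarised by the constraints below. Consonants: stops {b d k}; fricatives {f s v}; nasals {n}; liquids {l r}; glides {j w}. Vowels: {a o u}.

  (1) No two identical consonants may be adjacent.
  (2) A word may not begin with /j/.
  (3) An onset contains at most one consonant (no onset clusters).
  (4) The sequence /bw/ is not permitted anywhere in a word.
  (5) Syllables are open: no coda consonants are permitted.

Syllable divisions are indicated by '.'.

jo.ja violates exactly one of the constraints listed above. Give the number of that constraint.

jo.ja: word begins with /j/.
This is a violation of constraint 2: "A word may not begin with /j/."
The remaining constraints (1, 3, 4, 5) are satisfied.

2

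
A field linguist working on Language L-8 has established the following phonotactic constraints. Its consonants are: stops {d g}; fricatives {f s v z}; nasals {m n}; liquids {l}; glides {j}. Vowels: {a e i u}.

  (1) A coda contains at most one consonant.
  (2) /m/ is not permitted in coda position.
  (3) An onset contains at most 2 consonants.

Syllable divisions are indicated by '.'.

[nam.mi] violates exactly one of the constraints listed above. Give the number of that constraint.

[nam.mi]: syllable 1 coda contains /m/.
This is a violation of constraint 2: "/m/ is not permitted in coda position."
The remaining constraints (1, 3) are satisfied.

2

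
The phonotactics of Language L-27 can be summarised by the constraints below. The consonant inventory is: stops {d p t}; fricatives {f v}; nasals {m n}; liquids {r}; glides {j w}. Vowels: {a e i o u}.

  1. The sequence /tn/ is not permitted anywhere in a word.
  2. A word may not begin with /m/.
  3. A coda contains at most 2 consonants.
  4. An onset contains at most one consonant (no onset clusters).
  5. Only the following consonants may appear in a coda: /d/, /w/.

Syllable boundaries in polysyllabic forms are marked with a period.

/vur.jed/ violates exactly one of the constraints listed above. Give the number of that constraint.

5

/vur.jed/: syllable 1 coda contains /r/, which is not a licensed coda consonant.
This is a violation of constraint 5: "Only the following consonants may appear in a coda: /d/, /w/."
The remaining constraints (1, 2, 3, 4) are satisfied.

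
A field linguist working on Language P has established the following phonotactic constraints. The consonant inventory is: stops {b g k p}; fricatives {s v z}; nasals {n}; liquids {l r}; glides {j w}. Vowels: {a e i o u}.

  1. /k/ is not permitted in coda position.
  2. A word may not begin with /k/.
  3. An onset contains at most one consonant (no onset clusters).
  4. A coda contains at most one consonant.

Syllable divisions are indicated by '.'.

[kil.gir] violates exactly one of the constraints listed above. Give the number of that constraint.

[kil.gir]: word begins with /k/.
This is a violation of constraint 2: "A word may not begin with /k/."
The remaining constraints (1, 3, 4) are satisfied.

2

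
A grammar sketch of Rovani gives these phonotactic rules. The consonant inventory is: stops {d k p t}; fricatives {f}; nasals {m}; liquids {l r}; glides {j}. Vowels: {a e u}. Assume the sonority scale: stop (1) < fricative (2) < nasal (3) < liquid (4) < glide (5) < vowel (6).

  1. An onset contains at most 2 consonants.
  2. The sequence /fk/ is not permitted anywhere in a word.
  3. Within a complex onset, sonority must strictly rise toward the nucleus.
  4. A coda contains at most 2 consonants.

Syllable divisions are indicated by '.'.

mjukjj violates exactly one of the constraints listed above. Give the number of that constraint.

4

mjukjj: syllable 1 coda /kjj/ has 3 consonants (> 2).
This is a violation of constraint 4: "A coda contains at most 2 consonants."
The remaining constraints (1, 2, 3) are satisfied.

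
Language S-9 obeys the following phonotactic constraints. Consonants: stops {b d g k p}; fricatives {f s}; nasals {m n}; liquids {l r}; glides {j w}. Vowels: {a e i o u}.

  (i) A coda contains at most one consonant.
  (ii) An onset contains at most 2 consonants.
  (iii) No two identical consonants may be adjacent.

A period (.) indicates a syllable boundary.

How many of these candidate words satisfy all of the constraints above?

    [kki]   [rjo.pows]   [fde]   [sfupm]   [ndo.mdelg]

[kki] — violates constraint (iii): adjacent identical consonants /kk/ → ill-formed
[rjo.pows] — violates constraint (i): syllable 2 coda /ws/ has 2 consonants (> 1) → ill-formed
[fde] — σ1 onset /fd/ (2C), coda /∅/ ok → well-formed
[sfupm] — violates constraint (i): syllable 1 coda /pm/ has 2 consonants (> 1) → ill-formed
[ndo.mdelg] — violates constraint (i): syllable 2 coda /lg/ has 2 consonants (> 1) → ill-formed
Well-formed: [fde] → 1.

1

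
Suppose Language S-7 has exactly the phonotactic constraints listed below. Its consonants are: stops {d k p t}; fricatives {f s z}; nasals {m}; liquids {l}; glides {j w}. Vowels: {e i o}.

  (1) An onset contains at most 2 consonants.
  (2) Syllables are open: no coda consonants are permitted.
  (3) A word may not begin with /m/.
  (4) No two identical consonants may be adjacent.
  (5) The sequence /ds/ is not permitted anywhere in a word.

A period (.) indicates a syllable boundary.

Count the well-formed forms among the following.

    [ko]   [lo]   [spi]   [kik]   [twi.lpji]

3

[ko] — σ1 onset /k/, coda /∅/ ok → well-formed
[lo] — σ1 onset /l/, coda /∅/ ok → well-formed
[spi] — σ1 onset /sp/ (2C), coda /∅/ ok → well-formed
[kik] — violates constraint 2: syllable 1 coda /k/ has 1 consonant (> 0) → ill-formed
[twi.lpji] — violates constraint 1: syllable 2 onset /lpj/ has 3 consonants (> 2) → ill-formed
Well-formed: [ko], [lo], [spi] → 3.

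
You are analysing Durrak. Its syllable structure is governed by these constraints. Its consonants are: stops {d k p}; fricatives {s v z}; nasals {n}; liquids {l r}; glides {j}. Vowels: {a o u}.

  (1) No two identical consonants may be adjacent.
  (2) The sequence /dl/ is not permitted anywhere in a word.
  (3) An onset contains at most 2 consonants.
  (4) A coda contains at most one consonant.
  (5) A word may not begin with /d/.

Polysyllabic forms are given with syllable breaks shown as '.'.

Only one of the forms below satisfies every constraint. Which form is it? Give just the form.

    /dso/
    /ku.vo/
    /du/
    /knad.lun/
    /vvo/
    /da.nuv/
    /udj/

/ku.vo/

/dso/ — violates constraint 5: word begins with /d/ → phonotactically illegal
/ku.vo/ — σ1 onset /k/, coda /∅/ ok; σ2 onset /v/, coda /∅/ ok → phonotactically legal
/du/ — violates constraint 5: word begins with /d/ → phonotactically illegal
/knad.lun/ — violates constraint 2: contains banned sequence /dl/ → phonotactically illegal
/vvo/ — violates constraint 1: adjacent identical consonants /vv/ → phonotactically illegal
/da.nuv/ — violates constraint 5: word begins with /d/ → phonotactically illegal
/udj/ — violates constraint 4: syllable 1 coda /dj/ has 2 consonants (> 1) → phonotactically illegal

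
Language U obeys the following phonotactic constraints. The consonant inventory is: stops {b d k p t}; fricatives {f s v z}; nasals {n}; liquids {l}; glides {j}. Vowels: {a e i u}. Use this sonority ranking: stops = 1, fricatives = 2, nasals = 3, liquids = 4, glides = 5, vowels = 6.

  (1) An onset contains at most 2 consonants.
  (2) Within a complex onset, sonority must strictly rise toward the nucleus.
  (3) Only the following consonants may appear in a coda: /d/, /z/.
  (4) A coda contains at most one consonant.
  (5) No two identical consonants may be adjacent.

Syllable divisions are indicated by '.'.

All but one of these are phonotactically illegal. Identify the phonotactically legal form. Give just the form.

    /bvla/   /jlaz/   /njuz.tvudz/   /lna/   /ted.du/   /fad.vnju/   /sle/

/sle/

/bvla/ — violates constraint 1: syllable 1 onset /bvl/ has 3 consonants (> 2) → phonotactically illegal
/jlaz/ — violates constraint 2: syllable 1 onset /jl/: /j/ (glide, 5) → /l/ (liquid, 4) does not rise → phonotactically illegal
/njuz.tvudz/ — violates constraint 4: syllable 2 coda /dz/ has 2 consonants (> 1) → phonotactically illegal
/lna/ — violates constraint 2: syllable 1 onset /ln/: /l/ (liquid, 4) → /n/ (nasal, 3) does not rise → phonotactically illegal
/ted.du/ — violates constraint 5: adjacent identical consonants /dd/ → phonotactically illegal
/fad.vnju/ — violates constraint 1: syllable 2 onset /vnj/ has 3 consonants (> 2) → phonotactically illegal
/sle/ — σ1 onset /sl/ (2→4 rises), coda /∅/ ok → phonotactically legal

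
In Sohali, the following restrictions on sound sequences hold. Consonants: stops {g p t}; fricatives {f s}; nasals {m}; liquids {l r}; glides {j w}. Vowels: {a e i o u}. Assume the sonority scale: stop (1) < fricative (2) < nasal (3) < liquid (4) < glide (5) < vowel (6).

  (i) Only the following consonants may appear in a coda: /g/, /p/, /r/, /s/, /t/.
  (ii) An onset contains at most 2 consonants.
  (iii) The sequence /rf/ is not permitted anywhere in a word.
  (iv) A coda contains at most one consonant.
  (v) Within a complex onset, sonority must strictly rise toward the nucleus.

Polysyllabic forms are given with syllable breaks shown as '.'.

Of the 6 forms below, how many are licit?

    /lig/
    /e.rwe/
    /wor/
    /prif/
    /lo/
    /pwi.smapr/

4

/lig/ — σ1 onset /l/, coda /g/ ok → licit
/e.rwe/ — σ1 onset /∅/, coda /∅/ ok; σ2 onset /rw/ (4→5 rises), coda /∅/ ok → licit
/wor/ — σ1 onset /w/, coda /r/ ok → licit
/prif/ — violates constraint (i): syllable 1 coda contains /f/, which is not a licensed coda consonant → illicit
/lo/ — σ1 onset /l/, coda /∅/ ok → licit
/pwi.smapr/ — violates constraint (iv): syllable 2 coda /pr/ has 2 consonants (> 1) → illicit
Licit: /lig/, /e.rwe/, /wor/, /lo/ → 4.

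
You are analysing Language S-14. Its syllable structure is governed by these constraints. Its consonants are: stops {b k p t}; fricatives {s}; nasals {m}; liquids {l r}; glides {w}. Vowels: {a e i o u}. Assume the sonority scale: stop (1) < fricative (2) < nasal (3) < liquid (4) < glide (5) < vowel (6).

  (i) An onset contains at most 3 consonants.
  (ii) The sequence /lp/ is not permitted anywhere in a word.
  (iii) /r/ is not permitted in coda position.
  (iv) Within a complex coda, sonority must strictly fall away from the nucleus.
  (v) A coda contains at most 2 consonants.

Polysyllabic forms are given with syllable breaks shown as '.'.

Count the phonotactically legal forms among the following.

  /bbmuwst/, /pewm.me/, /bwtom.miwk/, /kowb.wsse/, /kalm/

4

/bbmuwst/ — violates constraint (v): syllable 1 coda /wst/ has 3 consonants (> 2) → phonotactically illegal
/pewm.me/ — σ1 onset /p/, coda /wm/ (5→3 falls) ok; σ2 onset /m/, coda /∅/ ok → phonotactically legal
/bwtom.miwk/ — σ1 onset /bwt/ (3C), coda /m/ ok; σ2 onset /m/, coda /wk/ (5→1 falls) ok → phonotactically legal
/kowb.wsse/ — σ1 onset /k/, coda /wb/ (5→1 falls) ok; σ2 onset /wss/ (3C), coda /∅/ ok → phonotactically legal
/kalm/ — σ1 onset /k/, coda /lm/ (4→3 falls) ok → phonotactically legal
Phonotactically legal: /pewm.me/, /bwtom.miwk/, /kowb.wsse/, /kalm/ → 4.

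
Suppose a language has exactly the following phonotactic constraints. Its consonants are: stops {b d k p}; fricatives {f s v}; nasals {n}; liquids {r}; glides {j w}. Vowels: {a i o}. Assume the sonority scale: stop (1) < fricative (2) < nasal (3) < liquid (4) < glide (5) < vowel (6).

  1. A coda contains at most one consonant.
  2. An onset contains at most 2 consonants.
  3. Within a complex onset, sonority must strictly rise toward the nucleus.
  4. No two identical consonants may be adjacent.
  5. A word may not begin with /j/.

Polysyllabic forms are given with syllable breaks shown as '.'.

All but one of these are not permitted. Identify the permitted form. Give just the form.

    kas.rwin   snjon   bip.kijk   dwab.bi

kas.rwin

kas.rwin — σ1 onset /k/, coda /s/ ok; σ2 onset /rw/ (4→5 rises), coda /n/ ok → permitted
snjon — violates constraint 2: syllable 1 onset /snj/ has 3 consonants (> 2) → not permitted
bip.kijk — violates constraint 1: syllable 2 coda /jk/ has 2 consonants (> 1) → not permitted
dwab.bi — violates constraint 4: adjacent identical consonants /bb/ → not permitted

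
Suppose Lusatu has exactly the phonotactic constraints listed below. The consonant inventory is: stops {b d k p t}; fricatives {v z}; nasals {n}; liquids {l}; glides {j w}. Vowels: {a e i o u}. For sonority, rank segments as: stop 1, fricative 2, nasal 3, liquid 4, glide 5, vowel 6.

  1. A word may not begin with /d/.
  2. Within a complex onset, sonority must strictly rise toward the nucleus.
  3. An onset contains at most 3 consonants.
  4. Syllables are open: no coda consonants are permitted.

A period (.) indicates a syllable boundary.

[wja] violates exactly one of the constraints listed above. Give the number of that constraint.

[wja]: syllable 1 onset /wj/: /w/ (glide, 5) → /j/ (glide, 5) does not rise.
This is a violation of constraint 2: "Within a complex onset, sonority must strictly rise toward the nucleus."
The remaining constraints (1, 3, 4) are satisfied.

2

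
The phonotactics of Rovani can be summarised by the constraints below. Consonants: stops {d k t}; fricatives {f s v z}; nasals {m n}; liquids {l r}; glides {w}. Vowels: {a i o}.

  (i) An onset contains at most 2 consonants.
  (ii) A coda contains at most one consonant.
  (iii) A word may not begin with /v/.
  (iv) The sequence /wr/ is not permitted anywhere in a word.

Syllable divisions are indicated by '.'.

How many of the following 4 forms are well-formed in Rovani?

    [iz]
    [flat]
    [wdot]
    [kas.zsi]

4

[iz] — σ1 onset /∅/, coda /z/ ok → well-formed
[flat] — σ1 onset /fl/ (2C), coda /t/ ok → well-formed
[wdot] — σ1 onset /wd/ (2C), coda /t/ ok → well-formed
[kas.zsi] — σ1 onset /k/, coda /s/ ok; σ2 onset /zs/ (2C), coda /∅/ ok → well-formed
Well-formed: [iz], [flat], [wdot], [kas.zsi] → 4.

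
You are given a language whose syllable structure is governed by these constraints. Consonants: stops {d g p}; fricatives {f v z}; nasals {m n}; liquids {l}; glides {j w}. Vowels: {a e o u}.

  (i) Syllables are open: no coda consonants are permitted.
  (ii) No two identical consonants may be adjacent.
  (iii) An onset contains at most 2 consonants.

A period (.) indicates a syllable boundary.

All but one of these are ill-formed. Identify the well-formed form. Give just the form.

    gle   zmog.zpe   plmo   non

gle — σ1 onset /gl/ (2C), coda /∅/ ok → well-formed
zmog.zpe — violates constraint (i): syllable 1 coda /g/ has 1 consonant (> 0) → ill-formed
plmo — violates constraint (iii): syllable 1 onset /plm/ has 3 consonants (> 2) → ill-formed
non — violates constraint (i): syllable 1 coda /n/ has 1 consonant (> 0) → ill-formed

gle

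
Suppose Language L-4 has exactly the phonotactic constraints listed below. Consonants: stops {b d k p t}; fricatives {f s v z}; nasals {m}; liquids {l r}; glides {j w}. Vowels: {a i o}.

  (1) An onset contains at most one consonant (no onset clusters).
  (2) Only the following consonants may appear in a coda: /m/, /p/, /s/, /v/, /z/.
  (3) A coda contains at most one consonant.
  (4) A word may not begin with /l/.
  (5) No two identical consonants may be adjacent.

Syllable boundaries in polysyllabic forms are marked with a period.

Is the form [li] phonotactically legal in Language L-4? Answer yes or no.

[li] — violates constraint 4: word begins with /l/ → phonotactically illegal

no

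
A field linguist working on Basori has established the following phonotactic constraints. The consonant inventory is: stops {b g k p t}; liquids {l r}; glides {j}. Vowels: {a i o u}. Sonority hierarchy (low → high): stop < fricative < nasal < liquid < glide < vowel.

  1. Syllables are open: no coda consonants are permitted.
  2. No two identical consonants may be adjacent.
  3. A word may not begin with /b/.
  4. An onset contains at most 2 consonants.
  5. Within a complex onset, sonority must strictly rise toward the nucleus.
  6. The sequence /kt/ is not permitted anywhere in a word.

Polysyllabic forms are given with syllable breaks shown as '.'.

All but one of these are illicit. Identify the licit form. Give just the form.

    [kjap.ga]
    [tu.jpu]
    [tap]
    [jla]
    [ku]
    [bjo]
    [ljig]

[ku]

[kjap.ga] — violates constraint 1: syllable 1 coda /p/ has 1 consonant (> 0) → illicit
[tu.jpu] — violates constraint 5: syllable 2 onset /jp/: /j/ (glide, 5) → /p/ (stop, 1) does not rise → illicit
[tap] — violates constraint 1: syllable 1 coda /p/ has 1 consonant (> 0) → illicit
[jla] — violates constraint 5: syllable 1 onset /jl/: /j/ (glide, 5) → /l/ (liquid, 4) does not rise → illicit
[ku] — σ1 onset /k/, coda /∅/ ok → licit
[bjo] — violates constraint 3: word begins with /b/ → illicit
[ljig] — violates constraint 1: syllable 1 coda /g/ has 1 consonant (> 0) → illicit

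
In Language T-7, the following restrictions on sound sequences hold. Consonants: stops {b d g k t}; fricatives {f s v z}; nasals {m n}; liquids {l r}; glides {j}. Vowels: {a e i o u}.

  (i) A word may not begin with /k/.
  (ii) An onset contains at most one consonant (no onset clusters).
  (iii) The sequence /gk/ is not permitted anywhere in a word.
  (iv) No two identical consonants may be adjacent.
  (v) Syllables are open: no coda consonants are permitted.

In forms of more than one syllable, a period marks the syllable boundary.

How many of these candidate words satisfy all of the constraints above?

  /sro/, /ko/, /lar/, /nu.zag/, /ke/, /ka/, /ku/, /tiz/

0

/sro/ — violates constraint (ii): syllable 1 onset /sr/ has 2 consonants (> 1) → ill-formed
/ko/ — violates constraint (i): word begins with /k/ → ill-formed
/lar/ — violates constraint (v): syllable 1 coda /r/ has 1 consonant (> 0) → ill-formed
/nu.zag/ — violates constraint (v): syllable 2 coda /g/ has 1 consonant (> 0) → ill-formed
/ke/ — violates constraint (i): word begins with /k/ → ill-formed
/ka/ — violates constraint (i): word begins with /k/ → ill-formed
/ku/ — violates constraint (i): word begins with /k/ → ill-formed
/tiz/ — violates constraint (v): syllable 1 coda /z/ has 1 consonant (> 0) → ill-formed
No form is well-formed → 0.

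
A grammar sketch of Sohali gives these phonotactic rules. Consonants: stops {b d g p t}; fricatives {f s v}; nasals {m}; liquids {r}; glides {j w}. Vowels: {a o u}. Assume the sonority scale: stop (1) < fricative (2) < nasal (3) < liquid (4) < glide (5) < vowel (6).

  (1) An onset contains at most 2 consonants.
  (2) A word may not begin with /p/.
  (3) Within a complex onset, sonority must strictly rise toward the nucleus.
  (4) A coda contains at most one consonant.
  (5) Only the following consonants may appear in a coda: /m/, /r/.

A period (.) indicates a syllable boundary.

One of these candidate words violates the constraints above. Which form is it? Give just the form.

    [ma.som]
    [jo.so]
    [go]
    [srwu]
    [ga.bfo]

[srwu]

[ma.som] — σ1 onset /m/, coda /∅/ ok; σ2 onset /s/, coda /m/ ok → licit
[jo.so] — σ1 onset /j/, coda /∅/ ok; σ2 onset /s/, coda /∅/ ok → licit
[go] — σ1 onset /g/, coda /∅/ ok → licit
[srwu] — violates constraint 1: syllable 1 onset /srw/ has 3 consonants (> 2) → illicit
[ga.bfo] — σ1 onset /g/, coda /∅/ ok; σ2 onset /bf/ (1→2 rises), coda /∅/ ok → licit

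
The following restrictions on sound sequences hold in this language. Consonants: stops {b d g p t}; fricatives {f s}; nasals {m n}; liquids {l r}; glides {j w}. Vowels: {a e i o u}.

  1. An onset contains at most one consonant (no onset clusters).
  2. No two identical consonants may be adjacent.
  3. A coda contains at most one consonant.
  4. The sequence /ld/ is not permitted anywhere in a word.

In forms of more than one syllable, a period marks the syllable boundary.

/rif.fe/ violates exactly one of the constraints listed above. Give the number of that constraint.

/rif.fe/: adjacent identical consonants /ff/.
This is a violation of constraint 2: "No two identical consonants may be adjacent."
The remaining constraints (1, 3, 4) are satisfied.

2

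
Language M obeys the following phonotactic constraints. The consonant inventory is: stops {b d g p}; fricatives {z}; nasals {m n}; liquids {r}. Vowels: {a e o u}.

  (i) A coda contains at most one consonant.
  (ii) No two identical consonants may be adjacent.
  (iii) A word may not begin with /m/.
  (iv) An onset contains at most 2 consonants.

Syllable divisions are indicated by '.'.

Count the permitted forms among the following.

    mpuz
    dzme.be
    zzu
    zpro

0

mpuz — violates constraint (iii): word begins with /m/ → not permitted
dzme.be — violates constraint (iv): syllable 1 onset /dzm/ has 3 consonants (> 2) → not permitted
zzu — violates constraint (ii): adjacent identical consonants /zz/ → not permitted
zpro — violates constraint (iv): syllable 1 onset /zpr/ has 3 consonants (> 2) → not permitted
No form is permitted → 0.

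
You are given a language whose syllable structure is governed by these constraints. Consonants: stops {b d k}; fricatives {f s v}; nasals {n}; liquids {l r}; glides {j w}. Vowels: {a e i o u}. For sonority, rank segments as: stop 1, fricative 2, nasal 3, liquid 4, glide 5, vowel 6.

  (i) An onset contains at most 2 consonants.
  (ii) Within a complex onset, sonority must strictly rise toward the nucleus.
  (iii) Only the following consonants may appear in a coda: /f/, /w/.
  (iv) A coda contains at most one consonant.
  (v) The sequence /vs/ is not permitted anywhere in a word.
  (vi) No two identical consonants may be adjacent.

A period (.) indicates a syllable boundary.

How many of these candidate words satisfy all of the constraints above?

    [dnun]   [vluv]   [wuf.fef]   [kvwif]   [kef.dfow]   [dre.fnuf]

[dnun] — violates constraint (iii): syllable 1 coda contains /n/, which is not a licensed coda consonant → illicit
[vluv] — violates constraint (iii): syllable 1 coda contains /v/, which is not a licensed coda consonant → illicit
[wuf.fef] — violates constraint (vi): adjacent identical consonants /ff/ → illicit
[kvwif] — violates constraint (i): syllable 1 onset /kvw/ has 3 consonants (> 2) → illicit
[kef.dfow] — σ1 onset /k/, coda /f/ ok; σ2 onset /df/ (1→2 rises), coda /w/ ok → licit
[dre.fnuf] — σ1 onset /dr/ (1→4 rises), coda /∅/ ok; σ2 onset /fn/ (2→3 rises), coda /f/ ok → licit
Licit: [kef.dfow], [dre.fnuf] → 2.

2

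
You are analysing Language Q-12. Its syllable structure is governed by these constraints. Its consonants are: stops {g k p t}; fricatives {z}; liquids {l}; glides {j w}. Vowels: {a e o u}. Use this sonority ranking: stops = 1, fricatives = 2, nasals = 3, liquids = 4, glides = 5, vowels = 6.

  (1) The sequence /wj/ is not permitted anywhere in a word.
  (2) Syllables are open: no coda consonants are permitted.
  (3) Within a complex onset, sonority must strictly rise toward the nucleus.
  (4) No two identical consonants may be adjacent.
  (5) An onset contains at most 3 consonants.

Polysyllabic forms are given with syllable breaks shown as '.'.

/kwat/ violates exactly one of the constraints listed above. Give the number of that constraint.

2

/kwat/: syllable 1 coda /t/ has 1 consonant (> 0).
This is a violation of constraint 2: "Syllables are open: no coda consonants are permitted."
The remaining constraints (1, 3, 4, 5) are satisfied.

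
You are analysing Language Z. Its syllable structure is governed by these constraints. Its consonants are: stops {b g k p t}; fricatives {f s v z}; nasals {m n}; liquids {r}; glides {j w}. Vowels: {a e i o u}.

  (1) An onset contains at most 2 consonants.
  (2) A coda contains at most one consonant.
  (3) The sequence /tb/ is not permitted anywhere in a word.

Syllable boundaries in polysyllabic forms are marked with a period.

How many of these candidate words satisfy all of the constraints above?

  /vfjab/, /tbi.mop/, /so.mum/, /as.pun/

/vfjab/ — violates constraint 1: syllable 1 onset /vfj/ has 3 consonants (> 2) → illicit
/tbi.mop/ — violates constraint 3: contains banned sequence /tb/ → illicit
/so.mum/ — σ1 onset /s/, coda /∅/ ok; σ2 onset /m/, coda /m/ ok → licit
/as.pun/ — σ1 onset /∅/, coda /s/ ok; σ2 onset /p/, coda /n/ ok → licit
Licit: /so.mum/, /as.pun/ → 2.

2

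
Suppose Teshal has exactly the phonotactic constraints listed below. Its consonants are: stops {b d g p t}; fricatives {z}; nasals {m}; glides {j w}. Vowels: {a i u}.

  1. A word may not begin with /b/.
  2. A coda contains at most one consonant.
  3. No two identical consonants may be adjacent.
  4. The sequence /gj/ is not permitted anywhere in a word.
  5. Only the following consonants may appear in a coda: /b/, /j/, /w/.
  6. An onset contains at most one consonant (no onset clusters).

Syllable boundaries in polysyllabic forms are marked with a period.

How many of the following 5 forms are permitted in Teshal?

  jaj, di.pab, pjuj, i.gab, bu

jaj — σ1 onset /j/, coda /j/ ok → permitted
di.pab — σ1 onset /d/, coda /∅/ ok; σ2 onset /p/, coda /b/ ok → permitted
pjuj — violates constraint 6: syllable 1 onset /pj/ has 2 consonants (> 1) → not permitted
i.gab — σ1 onset /∅/, coda /∅/ ok; σ2 onset /g/, coda /b/ ok → permitted
bu — violates constraint 1: word begins with /b/ → not permitted
Permitted: jaj, di.pab, i.gab → 3.

3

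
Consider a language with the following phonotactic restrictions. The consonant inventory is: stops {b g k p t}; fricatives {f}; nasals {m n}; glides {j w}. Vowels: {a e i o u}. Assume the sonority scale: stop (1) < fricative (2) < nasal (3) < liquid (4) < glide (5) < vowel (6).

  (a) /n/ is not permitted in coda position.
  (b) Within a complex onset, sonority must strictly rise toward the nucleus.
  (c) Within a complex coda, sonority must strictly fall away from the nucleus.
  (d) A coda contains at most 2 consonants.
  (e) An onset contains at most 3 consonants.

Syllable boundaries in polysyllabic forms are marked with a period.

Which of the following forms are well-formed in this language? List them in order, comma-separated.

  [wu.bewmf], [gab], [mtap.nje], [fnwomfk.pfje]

[wu.bewmf] — violates constraint (d): syllable 2 coda /wmf/ has 3 consonants (> 2) → ill-formed
[gab] — σ1 onset /g/, coda /b/ ok → well-formed
[mtap.nje] — violates constraint (b): syllable 1 onset /mt/: /m/ (nasal, 3) → /t/ (stop, 1) does not rise → ill-formed
[fnwomfk.pfje] — violates constraint (d): syllable 1 coda /mfk/ has 3 consonants (> 2) → ill-formed

[gab]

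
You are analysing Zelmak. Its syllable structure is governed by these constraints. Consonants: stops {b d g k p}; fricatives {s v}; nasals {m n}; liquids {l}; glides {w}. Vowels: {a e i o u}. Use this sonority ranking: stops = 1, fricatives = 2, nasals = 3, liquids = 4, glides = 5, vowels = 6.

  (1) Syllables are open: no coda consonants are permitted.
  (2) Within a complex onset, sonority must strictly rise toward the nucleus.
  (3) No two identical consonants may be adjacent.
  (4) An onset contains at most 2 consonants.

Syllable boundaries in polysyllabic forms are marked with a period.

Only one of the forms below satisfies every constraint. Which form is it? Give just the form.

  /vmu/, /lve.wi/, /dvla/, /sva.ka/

/vmu/ — σ1 onset /vm/ (2→3 rises), coda /∅/ ok → licit
/lve.wi/ — violates constraint 2: syllable 1 onset /lv/: /l/ (liquid, 4) → /v/ (fricative, 2) does not rise → illicit
/dvla/ — violates constraint 4: syllable 1 onset /dvl/ has 3 consonants (> 2) → illicit
/sva.ka/ — violates constraint 2: syllable 1 onset /sv/: /s/ (fricative, 2) → /v/ (fricative, 2) does not rise → illicit

/vmu/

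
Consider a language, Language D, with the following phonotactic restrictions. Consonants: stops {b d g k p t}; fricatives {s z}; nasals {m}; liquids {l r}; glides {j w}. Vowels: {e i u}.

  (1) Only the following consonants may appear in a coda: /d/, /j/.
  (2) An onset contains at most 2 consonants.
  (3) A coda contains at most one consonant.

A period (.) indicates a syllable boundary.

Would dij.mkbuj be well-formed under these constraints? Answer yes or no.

no

dij.mkbuj — violates constraint 2: syllable 2 onset /mkb/ has 3 consonants (> 2) → ill-formed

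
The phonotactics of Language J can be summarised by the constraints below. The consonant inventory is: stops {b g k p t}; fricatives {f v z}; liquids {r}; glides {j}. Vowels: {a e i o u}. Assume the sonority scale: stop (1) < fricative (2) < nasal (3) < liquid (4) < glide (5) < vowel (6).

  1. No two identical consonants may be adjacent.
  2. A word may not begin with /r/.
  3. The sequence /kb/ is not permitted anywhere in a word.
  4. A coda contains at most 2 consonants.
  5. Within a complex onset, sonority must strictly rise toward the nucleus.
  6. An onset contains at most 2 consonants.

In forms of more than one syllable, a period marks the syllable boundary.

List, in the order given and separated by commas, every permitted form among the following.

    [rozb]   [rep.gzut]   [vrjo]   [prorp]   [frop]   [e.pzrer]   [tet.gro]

[rozb] — violates constraint 2: word begins with /r/ → not permitted
[rep.gzut] — violates constraint 2: word begins with /r/ → not permitted
[vrjo] — violates constraint 6: syllable 1 onset /vrj/ has 3 consonants (> 2) → not permitted
[prorp] — σ1 onset /pr/ (1→4 rises), coda /rp/ (2C) ok → permitted
[frop] — σ1 onset /fr/ (2→4 rises), coda /p/ ok → permitted
[e.pzrer] — violates constraint 6: syllable 2 onset /pzr/ has 3 consonants (> 2) → not permitted
[tet.gro] — σ1 onset /t/, coda /t/ ok; σ2 onset /gr/ (1→4 rises), coda /∅/ ok → permitted

[prorp], [frop], [tet.gro]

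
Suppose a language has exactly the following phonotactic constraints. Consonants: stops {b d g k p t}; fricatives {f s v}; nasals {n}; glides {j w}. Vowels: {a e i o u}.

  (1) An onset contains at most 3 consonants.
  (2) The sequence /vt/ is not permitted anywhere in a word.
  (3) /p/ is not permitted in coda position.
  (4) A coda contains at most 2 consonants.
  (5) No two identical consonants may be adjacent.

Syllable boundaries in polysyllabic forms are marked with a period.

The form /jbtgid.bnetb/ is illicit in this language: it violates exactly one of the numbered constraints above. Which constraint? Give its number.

/jbtgid.bnetb/: syllable 1 onset /jbtg/ has 4 consonants (> 3).
This is a violation of constraint 1: "An onset contains at most 3 consonants."
The remaining constraints (2, 3, 4, 5) are satisfied.

1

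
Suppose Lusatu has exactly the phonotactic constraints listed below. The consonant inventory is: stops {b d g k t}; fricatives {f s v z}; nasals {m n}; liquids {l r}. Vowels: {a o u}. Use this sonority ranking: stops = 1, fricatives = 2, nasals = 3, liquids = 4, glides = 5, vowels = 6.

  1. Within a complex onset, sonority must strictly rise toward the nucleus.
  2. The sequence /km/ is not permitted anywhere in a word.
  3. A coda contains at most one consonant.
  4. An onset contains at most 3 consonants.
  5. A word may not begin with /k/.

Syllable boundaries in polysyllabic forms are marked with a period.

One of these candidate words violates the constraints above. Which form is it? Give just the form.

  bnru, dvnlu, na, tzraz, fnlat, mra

bnru — σ1 onset /bnr/ (1→3→4 rises), coda /∅/ ok → permitted
dvnlu — violates constraint 4: syllable 1 onset /dvnl/ has 4 consonants (> 3) → not permitted
na — σ1 onset /n/, coda /∅/ ok → permitted
tzraz — σ1 onset /tzr/ (1→2→4 rises), coda /z/ ok → permitted
fnlat — σ1 onset /fnl/ (2→3→4 rises), coda /t/ ok → permitted
mra — σ1 onset /mr/ (3→4 rises), coda /∅/ ok → permitted

dvnlu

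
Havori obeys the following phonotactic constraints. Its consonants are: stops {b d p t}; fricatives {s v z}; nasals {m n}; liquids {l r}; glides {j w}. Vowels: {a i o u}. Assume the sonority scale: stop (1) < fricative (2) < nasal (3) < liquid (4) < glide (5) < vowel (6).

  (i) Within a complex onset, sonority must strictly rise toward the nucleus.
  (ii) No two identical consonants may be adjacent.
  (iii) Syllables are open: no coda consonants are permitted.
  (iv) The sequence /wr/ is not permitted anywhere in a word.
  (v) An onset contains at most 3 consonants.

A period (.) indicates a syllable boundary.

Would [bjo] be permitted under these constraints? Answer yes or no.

[bjo] — σ1 onset /bj/ (1→5 rises), coda /∅/ ok → permitted

yes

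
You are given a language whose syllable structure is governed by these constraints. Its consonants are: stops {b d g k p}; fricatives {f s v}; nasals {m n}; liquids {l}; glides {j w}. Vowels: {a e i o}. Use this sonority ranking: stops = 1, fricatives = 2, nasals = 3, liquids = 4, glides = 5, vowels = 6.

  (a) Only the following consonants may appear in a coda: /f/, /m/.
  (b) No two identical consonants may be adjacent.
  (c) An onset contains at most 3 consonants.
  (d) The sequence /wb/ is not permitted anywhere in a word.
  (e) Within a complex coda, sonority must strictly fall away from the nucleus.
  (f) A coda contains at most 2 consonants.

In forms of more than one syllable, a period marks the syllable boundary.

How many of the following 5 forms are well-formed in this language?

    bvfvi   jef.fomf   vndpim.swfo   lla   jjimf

0

bvfvi — violates constraint (c): syllable 1 onset /bvfv/ has 4 consonants (> 3) → ill-formed
jef.fomf — violates constraint (b): adjacent identical consonants /ff/ → ill-formed
vndpim.swfo — violates constraint (c): syllable 1 onset /vndp/ has 4 consonants (> 3) → ill-formed
lla — violates constraint (b): adjacent identical consonants /ll/ → ill-formed
jjimf — violates constraint (b): adjacent identical consonants /jj/ → ill-formed
No form is well-formed → 0.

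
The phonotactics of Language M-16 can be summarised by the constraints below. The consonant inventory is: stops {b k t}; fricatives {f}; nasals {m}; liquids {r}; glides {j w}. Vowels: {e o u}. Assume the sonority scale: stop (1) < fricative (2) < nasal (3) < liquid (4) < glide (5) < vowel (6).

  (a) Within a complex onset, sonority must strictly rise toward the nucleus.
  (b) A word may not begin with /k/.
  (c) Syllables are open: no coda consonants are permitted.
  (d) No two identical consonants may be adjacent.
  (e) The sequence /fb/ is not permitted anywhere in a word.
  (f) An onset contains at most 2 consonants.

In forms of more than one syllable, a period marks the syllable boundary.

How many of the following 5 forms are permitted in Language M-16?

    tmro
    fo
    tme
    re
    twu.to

tmro — violates constraint (f): syllable 1 onset /tmr/ has 3 consonants (> 2) → not permitted
fo — σ1 onset /f/, coda /∅/ ok → permitted
tme — σ1 onset /tm/ (1→3 rises), coda /∅/ ok → permitted
re — σ1 onset /r/, coda /∅/ ok → permitted
twu.to — σ1 onset /tw/ (1→5 rises), coda /∅/ ok; σ2 onset /t/, coda /∅/ ok → permitted
Permitted: fo, tme, re, twu.to → 4.

4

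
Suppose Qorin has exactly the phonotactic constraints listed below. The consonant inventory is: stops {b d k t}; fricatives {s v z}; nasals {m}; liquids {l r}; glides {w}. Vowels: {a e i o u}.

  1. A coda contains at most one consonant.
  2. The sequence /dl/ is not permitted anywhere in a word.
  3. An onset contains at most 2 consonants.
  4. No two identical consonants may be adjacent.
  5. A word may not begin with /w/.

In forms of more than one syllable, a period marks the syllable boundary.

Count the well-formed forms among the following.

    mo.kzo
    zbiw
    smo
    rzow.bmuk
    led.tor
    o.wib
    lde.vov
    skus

8

mo.kzo — σ1 onset /m/, coda /∅/ ok; σ2 onset /kz/ (2C), coda /∅/ ok → well-formed
zbiw — σ1 onset /zb/ (2C), coda /w/ ok → well-formed
smo — σ1 onset /sm/ (2C), coda /∅/ ok → well-formed
rzow.bmuk — σ1 onset /rz/ (2C), coda /w/ ok; σ2 onset /bm/ (2C), coda /k/ ok → well-formed
led.tor — σ1 onset /l/, coda /d/ ok; σ2 onset /t/, coda /r/ ok → well-formed
o.wib — σ1 onset /∅/, coda /∅/ ok; σ2 onset /w/, coda /b/ ok → well-formed
lde.vov — σ1 onset /ld/ (2C), coda /∅/ ok; σ2 onset /v/, coda /v/ ok → well-formed
skus — σ1 onset /sk/ (2C), coda /s/ ok → well-formed
Well-formed: mo.kzo, zbiw, smo, rzow.bmuk, led.tor, o.wib, lde.vov, skus → 8.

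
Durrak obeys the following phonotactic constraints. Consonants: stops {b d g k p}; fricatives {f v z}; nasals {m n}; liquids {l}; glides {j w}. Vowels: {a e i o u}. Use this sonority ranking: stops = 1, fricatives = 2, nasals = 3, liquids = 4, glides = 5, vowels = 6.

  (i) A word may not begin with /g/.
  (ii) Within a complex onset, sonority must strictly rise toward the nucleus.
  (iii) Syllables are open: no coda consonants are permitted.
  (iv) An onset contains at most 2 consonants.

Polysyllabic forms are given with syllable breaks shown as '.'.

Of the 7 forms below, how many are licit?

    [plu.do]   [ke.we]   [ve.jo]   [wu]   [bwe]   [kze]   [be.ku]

7

[plu.do] — σ1 onset /pl/ (1→4 rises), coda /∅/ ok; σ2 onset /d/, coda /∅/ ok → licit
[ke.we] — σ1 onset /k/, coda /∅/ ok; σ2 onset /w/, coda /∅/ ok → licit
[ve.jo] — σ1 onset /v/, coda /∅/ ok; σ2 onset /j/, coda /∅/ ok → licit
[wu] — σ1 onset /w/, coda /∅/ ok → licit
[bwe] — σ1 onset /bw/ (1→5 rises), coda /∅/ ok → licit
[kze] — σ1 onset /kz/ (1→2 rises), coda /∅/ ok → licit
[be.ku] — σ1 onset /b/, coda /∅/ ok; σ2 onset /k/, coda /∅/ ok → licit
Licit: [plu.do], [ke.we], [ve.jo], [wu], [bwe], [kze], [be.ku] → 7.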